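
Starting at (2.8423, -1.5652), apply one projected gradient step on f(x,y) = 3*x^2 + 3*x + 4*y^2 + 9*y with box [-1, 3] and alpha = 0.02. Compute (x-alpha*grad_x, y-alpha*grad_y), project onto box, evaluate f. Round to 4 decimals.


Step 1: Compute gradient at (2.8423, -1.5652).
grad_x = 2*3*2.8423 + 3 = 20.0538
grad_y = 2*4*-1.5652 + 9 = -3.5216
Step 2: Gradient step.
x_raw = 2.8423 - 0.02*20.0538 = 2.4412
y_raw = -1.5652 - 0.02*-3.5216 = -1.4948
Step 3: Project onto [-1, 3].
x_proj = clip(2.4412) = 2.4412
y_proj = clip(-1.4948) = -1.0
Step 4: Evaluate f.
f(2.4412, -1.0) = 20.2024


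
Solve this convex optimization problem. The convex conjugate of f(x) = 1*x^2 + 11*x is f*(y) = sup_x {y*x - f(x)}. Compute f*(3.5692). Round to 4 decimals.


f*(y) = sup_x {y*x - a*x^2 - b*x} = sup_x {(y-b)*x - a*x^2}
FOC: (y - b) - 2a*x = 0 => x* = (y - b)/(2a)
x* = (3.5692 - 11)/(2*1) = -3.7154
f*(3.5692) = (y-b)^2/(4a) = (3.5692 - 11)^2/(4*1)
= 55.2168/4 = 13.8042


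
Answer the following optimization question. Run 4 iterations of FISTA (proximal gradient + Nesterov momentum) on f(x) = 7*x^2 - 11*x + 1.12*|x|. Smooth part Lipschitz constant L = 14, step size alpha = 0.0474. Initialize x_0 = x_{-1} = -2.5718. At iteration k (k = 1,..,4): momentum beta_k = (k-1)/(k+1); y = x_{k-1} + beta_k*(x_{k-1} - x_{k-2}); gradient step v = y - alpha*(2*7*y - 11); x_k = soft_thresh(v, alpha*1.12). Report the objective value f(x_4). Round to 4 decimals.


FISTA on f(x) = 7*x^2 - 11*x + 1.12*|x|
L = 14, alpha = 0.0474
Iteration 1: beta = 0.0, y = -2.5718 + 0.0*(-2.5718 + 2.5718) = -2.5718
  grad(y) = -47.0052, v = y - alpha*grad = -0.3438
  prox(v) = soft_thresh(-0.3438, 0.0531) = -0.2907
Iteration 2: beta = 0.3333, y = -0.2907 + 0.3333*(-0.2907 + 2.5718) = 0.4697
  grad(y) = -4.424, v = y - alpha*grad = 0.6794
  prox(v) = soft_thresh(0.6794, 0.0531) = 0.6263
Iteration 3: beta = 0.5, y = 0.6263 + 0.5*(0.6263 + 0.2907) = 1.0848
  grad(y) = 4.1874, v = y - alpha*grad = 0.8863
  prox(v) = soft_thresh(0.8863, 0.0531) = 0.8332
Iteration 4: beta = 0.6, y = 0.8332 + 0.6*(0.8332 - 0.6263) = 0.9574
  grad(y) = 2.4036, v = y - alpha*grad = 0.8435
  prox(v) = soft_thresh(0.8435, 0.0531) = 0.7904
f(x_4) = 7*0.7904^2 - 11*0.7904 + 1.12*|0.7904| = -3.436


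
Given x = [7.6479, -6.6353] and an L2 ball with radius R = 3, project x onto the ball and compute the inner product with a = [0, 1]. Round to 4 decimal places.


Step 1: Compute ||x|| (intermediates to 6 decimals).
||x|| = sqrt(7.6479^2 + (-6.6353)^2) = 10.125097
Step 2: Project.
Since ||x|| > R, scale = R/||x|| = 3/10.125097 = 0.296293, proj(x) = scale * x
proj(x) = [2.266019, -1.965993]
Step 3: Dot product.
a^T * proj(x) = 0*2.266019 + 1*(-1.965993) = -1.966


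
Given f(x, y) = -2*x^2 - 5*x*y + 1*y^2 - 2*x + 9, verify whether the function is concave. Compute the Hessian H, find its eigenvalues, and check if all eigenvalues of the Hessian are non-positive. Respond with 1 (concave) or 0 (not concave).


The Hessian of f(x,y) = -2*x^2 - 5*x*y + 1*y^2 - 2*x + 9 is:
H = [[-4, -5], [-5, 2]]
Trace = -4 + 2 = -2
Determinant = -4*2 - (-5)^2 = -33
Discriminant = (-2)^2 - 4*-33 = 136.0
Eigenvalues: lambda_1 = -6.831, lambda_2 = 4.831
The function is not concave.

0


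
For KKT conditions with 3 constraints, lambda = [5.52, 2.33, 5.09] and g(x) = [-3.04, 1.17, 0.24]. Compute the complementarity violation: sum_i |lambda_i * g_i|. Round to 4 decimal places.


KKT complementary slackness check:
lambda_1 * g_1 = 5.52 * -3.04 = -16.7808
lambda_2 * g_2 = 2.33 * 1.17 = 2.7261
lambda_3 * g_3 = 5.09 * 0.24 = 1.2216
Total violation = 16.7808 + 2.7261 + 1.2216 = 20.7285


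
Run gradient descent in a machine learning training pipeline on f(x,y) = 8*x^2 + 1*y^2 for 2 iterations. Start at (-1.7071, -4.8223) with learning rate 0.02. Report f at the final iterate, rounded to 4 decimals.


Gradient descent on f(x,y) = 8*x^2 + 1*y^2.
Starting point: (-1.7071, -4.8223), alpha = 0.02
Step 1: grad_x = 2*8*-1.7071 = -27.3136, grad_y = 2*1*-4.8223 = -9.6446
  x_1 = -1.7071 - 0.02*-27.3136 = -1.1608
  y_1 = -4.8223 - 0.02*-9.6446 = -4.6294
Step 2: grad_x = 2*8*-1.1608 = -18.5732, grad_y = 2*1*-4.6294 = -9.2588
  x_2 = -1.1608 - 0.02*-18.5732 = -0.7894
  y_2 = -4.6294 - 0.02*-9.2588 = -4.4442
f(-0.7894, -4.4442) = 8*(-0.7894)^2 + 1*(-4.4442)^2 = 24.7359


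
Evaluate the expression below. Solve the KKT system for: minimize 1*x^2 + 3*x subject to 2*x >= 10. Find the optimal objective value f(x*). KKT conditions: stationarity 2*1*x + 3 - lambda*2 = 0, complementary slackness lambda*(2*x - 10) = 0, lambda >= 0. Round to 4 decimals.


Step 1: Try lambda = 0 (constraint inactive).
x_unc = -3/(2*1) = -1.5
Check: 2*-1.5 = -3.0 < 10 -- violated!
Step 2: Constraint must be active: 2*x = 10
x* = 10/2 = 5.0
lambda = (2*1*5.0 + 3)/2 = 6.5
Step 3: Compute optimal value.
f(x*) = 1*5.0^2 + 3*5.0 = 40.0


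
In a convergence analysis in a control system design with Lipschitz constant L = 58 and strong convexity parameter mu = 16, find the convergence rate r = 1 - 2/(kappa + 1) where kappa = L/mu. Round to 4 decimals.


Step 1: Compute the condition number.
kappa = L/mu = 58/16 = 3.625
Step 2: Compute the convergence rate.
r = 1 - 2/(kappa + 1) = 1 - 2*mu/(L + mu) = (L - mu)/(L + mu) = 42/74 = 0.5676


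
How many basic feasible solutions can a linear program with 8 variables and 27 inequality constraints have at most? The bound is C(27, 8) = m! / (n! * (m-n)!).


Each vertex corresponds to some choice of n active constraints out of m, so the number of vertices is at most C(m, n) = m! / (n!(m-n)!).
m = 27, n = 8
Numerator: 27 * 26 * 25 * 24 * 23 * 22 * 21 * 20
Denominator: 8! = 40320
C(27, 8) = 2220075


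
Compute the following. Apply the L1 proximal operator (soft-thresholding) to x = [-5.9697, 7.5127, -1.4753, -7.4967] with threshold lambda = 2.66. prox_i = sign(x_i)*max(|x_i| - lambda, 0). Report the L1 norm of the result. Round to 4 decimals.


Soft-thresholding with lambda = 2.66:
prox(-5.9697) = sign(-5.9697)*max(|-5.9697| - 2.66, 0) = -3.3097
prox(7.5127) = sign(7.5127)*max(|7.5127| - 2.66, 0) = 4.8527
prox(-1.4753) = sign(-1.4753)*max(|-1.4753| - 2.66, 0) = 0.0
prox(-7.4967) = sign(-7.4967)*max(|-7.4967| - 2.66, 0) = -4.8367
prox(x) = [-3.3097, 4.8527, 0.0, -4.8367]
||prox(x)||_1 = 3.3097 + 4.8527 + 0.0 + 4.8367 = 12.9991


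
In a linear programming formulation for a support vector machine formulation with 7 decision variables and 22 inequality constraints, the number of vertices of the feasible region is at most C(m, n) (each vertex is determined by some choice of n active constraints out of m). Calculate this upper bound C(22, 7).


Each vertex corresponds to some choice of n active constraints out of m, so the number of vertices is at most C(m, n) = m! / (n!(m-n)!).
m = 22, n = 7
Numerator: 22 * 21 * 20 * 19 * 18 * 17 * 16
Denominator: 7! = 5040
C(22, 7) = 170544


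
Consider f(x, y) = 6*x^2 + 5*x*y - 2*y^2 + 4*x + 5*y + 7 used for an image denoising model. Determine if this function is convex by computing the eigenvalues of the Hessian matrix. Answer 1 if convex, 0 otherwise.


The Hessian of f(x,y) = 6*x^2 + 5*x*y - 2*y^2 + 4*x + 5*y + 7 is:
H = [[12, 5], [5, -4]]
Trace = 12 - 4 = 8
Determinant = 12*-4 - (5)^2 = -73
Discriminant = (8)^2 - 4*-73 = 356.0
Eigenvalues: lambda_1 = -5.434, lambda_2 = 13.434
The function is not convex.

0


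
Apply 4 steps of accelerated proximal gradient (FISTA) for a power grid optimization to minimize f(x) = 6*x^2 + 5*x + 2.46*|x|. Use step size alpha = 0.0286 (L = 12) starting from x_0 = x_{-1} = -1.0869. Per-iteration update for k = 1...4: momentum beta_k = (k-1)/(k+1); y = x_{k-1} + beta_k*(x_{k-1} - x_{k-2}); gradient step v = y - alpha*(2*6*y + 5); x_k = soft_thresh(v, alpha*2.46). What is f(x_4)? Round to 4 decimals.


FISTA on f(x) = 6*x^2 + 5*x + 2.46*|x|
L = 12, alpha = 0.0286
Iteration 1: beta = 0.0, y = -1.0869 + 0.0*(-1.0869 + 1.0869) = -1.0869
  grad(y) = -8.0428, v = y - alpha*grad = -0.8569
  prox(v) = soft_thresh(-0.8569, 0.0704) = -0.7865
Iteration 2: beta = 0.3333, y = -0.7865 + 0.3333*(-0.7865 + 1.0869) = -0.6864
  grad(y) = -3.2367, v = y - alpha*grad = -0.5938
  prox(v) = soft_thresh(-0.5938, 0.0704) = -0.5235
Iteration 3: beta = 0.5, y = -0.5235 + 0.5*(-0.5235 + 0.7865) = -0.3919
  grad(y) = 0.2967, v = y - alpha*grad = -0.4004
  prox(v) = soft_thresh(-0.4004, 0.0704) = -0.3301
Iteration 4: beta = 0.6, y = -0.3301 + 0.6*(-0.3301 + 0.5235) = -0.214
  grad(y) = 2.4316, v = y - alpha*grad = -0.2836
  prox(v) = soft_thresh(-0.2836, 0.0704) = -0.2132
f(x_4) = 6*(-0.2132)^2 + 5*(-0.2132) + 2.46*|-0.2132| = -0.2688


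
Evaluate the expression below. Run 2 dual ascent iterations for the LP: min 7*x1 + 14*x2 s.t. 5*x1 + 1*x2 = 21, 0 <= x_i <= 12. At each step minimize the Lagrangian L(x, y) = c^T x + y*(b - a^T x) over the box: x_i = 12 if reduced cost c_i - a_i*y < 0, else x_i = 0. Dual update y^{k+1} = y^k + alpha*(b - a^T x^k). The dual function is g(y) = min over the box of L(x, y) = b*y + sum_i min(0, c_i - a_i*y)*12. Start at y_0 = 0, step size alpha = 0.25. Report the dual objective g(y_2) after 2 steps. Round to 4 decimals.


Dual ascent for LP: min 7*x1 + 14*x2, 5*x1 + 1*x2 = 21, 0 <= x_i <= 12
Step 1: y^k = 0.0, reduced costs: (7.0, 14.0)
  x^k = (0.0, 0.0), subgradient = b - a^T x = 21.0
  y^{k+1} = 0.0 + 0.25*21.0 = 5.25
Step 2: y^k = 5.25, reduced costs: (-19.25, 8.75)
  x^k = (12.0, 0.0), subgradient = b - a^T x = -39.0
  y^{k+1} = 5.25 + 0.25*-39.0 = -4.5
Dual objective at y_2 = -4.5: reduced costs (29.5, 18.5), box minimizer x = (0.0, 0.0)
g(y_2) = b*y + (c1 - a1*y)*x1 + (c2 - a2*y)*x2 = 21*(-4.5) + 29.5*0.0 + 18.5*0.0 = -94.5 + 0.0 + 0.0 = -94.5


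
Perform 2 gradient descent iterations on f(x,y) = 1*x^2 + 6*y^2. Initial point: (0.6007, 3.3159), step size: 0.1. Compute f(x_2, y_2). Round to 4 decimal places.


Gradient descent on f(x,y) = 1*x^2 + 6*y^2.
Starting point: (0.6007, 3.3159), alpha = 0.1
Step 1: grad_x = 2*1*0.6007 = 1.2014, grad_y = 2*6*3.3159 = 39.7908
  x_1 = 0.6007 - 0.1*1.2014 = 0.4806
  y_1 = 3.3159 - 0.1*39.7908 = -0.6632
Step 2: grad_x = 2*1*0.4806 = 0.9611, grad_y = 2*6*-0.6632 = -7.9582
  x_2 = 0.4806 - 0.1*0.9611 = 0.3844
  y_2 = -0.6632 - 0.1*-7.9582 = 0.1326
f(0.3844, 0.1326) = 1*0.3844^2 + 6*0.1326^2 = 0.2534


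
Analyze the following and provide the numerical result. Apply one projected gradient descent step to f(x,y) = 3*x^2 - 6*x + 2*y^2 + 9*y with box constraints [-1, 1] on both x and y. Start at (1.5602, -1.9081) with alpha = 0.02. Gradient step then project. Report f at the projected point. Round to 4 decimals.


Step 1: Compute gradient at (1.5602, -1.9081).
grad_x = 2*3*1.5602 - 6 = 3.3612
grad_y = 2*2*-1.9081 + 9 = 1.3676
Step 2: Gradient step.
x_raw = 1.5602 - 0.02*3.3612 = 1.493
y_raw = -1.9081 - 0.02*1.3676 = -1.9355
Step 3: Project onto [-1, 1].
x_proj = clip(1.493) = 1.0
y_proj = clip(-1.9355) = -1.0
Step 4: Evaluate f.
f(1.0, -1.0) = -10.0


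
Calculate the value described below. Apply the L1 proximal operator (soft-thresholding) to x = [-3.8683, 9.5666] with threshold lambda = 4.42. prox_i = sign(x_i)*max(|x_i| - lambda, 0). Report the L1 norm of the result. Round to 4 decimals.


Soft-thresholding with lambda = 4.42:
prox(-3.8683) = sign(-3.8683)*max(|-3.8683| - 4.42, 0) = 0.0
prox(9.5666) = sign(9.5666)*max(|9.5666| - 4.42, 0) = 5.1466
prox(x) = [0.0, 5.1466]
||prox(x)||_1 = 0.0 + 5.1466 = 5.1466


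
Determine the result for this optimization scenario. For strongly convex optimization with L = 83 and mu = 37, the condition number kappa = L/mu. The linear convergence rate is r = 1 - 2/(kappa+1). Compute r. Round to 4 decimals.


Step 1: Compute the condition number.
kappa = L/mu = 83/37 = 2.2432
Step 2: Compute the convergence rate.
r = 1 - 2/(kappa + 1) = 1 - 2*mu/(L + mu) = (L - mu)/(L + mu) = 46/120 = 0.3833


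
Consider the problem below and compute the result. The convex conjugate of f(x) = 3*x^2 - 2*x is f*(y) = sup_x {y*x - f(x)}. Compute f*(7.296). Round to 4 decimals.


f*(y) = sup_x {y*x - a*x^2 - b*x} = sup_x {(y-b)*x - a*x^2}
FOC: (y - b) - 2a*x = 0 => x* = (y - b)/(2a)
x* = (7.296 + 2)/(2*3) = 1.5493
f*(7.296) = (y-b)^2/(4a) = (7.296 + 2)^2/(4*3)
= 86.4156/12 = 7.2013


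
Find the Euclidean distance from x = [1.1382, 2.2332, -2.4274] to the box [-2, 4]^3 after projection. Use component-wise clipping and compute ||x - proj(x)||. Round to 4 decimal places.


Project each component onto [-2, 4].
clip(1.1382) = 1.1382, clip(2.2332) = 2.2332, clip(-2.4274) = -2.0
Projection = [1.1382, 2.2332, -2.0]
Squared diffs: [0.0, 0.0, 0.1827]
Distance = sqrt(0.1827) = 0.4274


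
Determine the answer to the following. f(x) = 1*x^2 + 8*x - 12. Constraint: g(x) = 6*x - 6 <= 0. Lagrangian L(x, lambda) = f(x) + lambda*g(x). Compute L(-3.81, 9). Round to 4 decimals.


Step 1: Evaluate f(x).
f(-3.81) = 1*(-3.81)^2 + 8*(-3.81) - 12 = -27.9639
Step 2: Evaluate g(x).
g(-3.81) = 6*-3.81 - 6 = -28.86
Step 3: Compute Lagrangian.
L = -27.9639 + 9*-28.86 = -287.7039


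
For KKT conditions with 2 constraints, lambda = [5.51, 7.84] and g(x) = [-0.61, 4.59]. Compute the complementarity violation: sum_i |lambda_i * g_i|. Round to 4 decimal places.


KKT complementary slackness check:
lambda_1 * g_1 = 5.51 * -0.61 = -3.3611
lambda_2 * g_2 = 7.84 * 4.59 = 35.9856
Total violation = 3.3611 + 35.9856 = 39.3467


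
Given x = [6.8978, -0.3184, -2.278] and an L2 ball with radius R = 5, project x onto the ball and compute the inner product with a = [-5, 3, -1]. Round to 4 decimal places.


Step 1: Compute ||x|| (intermediates to 6 decimals).
||x|| = sqrt(6.8978^2 + (-0.3184)^2 + (-2.278)^2) = 7.271197
Step 2: Project.
Since ||x|| > R, scale = R/||x|| = 5/7.271197 = 0.687645, proj(x) = scale * x
proj(x) = [4.743238, -0.218946, -1.566455]
Step 3: Dot product.
a^T * proj(x) = -5*4.743238 + 3*(-0.218946) - 1*(-1.566455) = -22.8066


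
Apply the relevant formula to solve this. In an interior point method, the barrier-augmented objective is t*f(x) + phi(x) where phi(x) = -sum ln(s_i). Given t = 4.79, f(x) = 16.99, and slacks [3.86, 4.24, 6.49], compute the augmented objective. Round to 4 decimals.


Step 1: Compute log-barrier.
ln values: [1.3507, 1.4446, 1.8703]
phi = -(1.3507 + 1.4446 + 1.8703) = -4.6655
Step 2: Compute augmented objective.
t*f(x) = 4.79*16.99 = 81.3821
Total = 81.3821 - 4.6655 = 76.7166


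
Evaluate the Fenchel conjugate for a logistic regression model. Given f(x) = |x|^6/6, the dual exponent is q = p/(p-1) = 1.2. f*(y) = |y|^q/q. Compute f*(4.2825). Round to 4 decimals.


The conjugate exponent q satisfies 1/p + 1/q = 1.
p = 6, so q = 6/(6 - 1) = 1.2
|y|^q = 4.2825^1.2 = 5.7284
f*(4.2825) = 5.7284 / 1.2 = 4.7737


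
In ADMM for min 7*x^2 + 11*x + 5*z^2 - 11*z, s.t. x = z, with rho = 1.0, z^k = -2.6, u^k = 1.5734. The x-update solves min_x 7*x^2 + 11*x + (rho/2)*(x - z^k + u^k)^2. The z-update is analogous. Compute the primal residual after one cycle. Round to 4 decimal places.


ADMM iteration with rho = 1.0, z^k = -2.6, u^k = 1.5734
Step 1: x-update.
Minimize 7*x^2 + 11*x + (1.0/2)*(x + 2.6 + 1.5734)^2
FOC: (2*7 + 1.0)*x = -11 + 1.0*(-2.6 - 1.5734)
x^{k+1} = -1.0116
Step 2: z-update.
Minimize 5*z^2 - 11*z + (1.0/2)*(-1.0116 - z + 1.5734)^2
FOC: (2*5 + 1.0)*z = 11 + 1.0*(-1.0116 + 1.5734)
z^{k+1} = 1.0511
Step 3: u-update.
u^{k+1} = 1.5734 - 1.0116 - 1.0511 = -0.4892
Step 4: Primal residual = |-1.0116 - 1.0511| = 2.0626


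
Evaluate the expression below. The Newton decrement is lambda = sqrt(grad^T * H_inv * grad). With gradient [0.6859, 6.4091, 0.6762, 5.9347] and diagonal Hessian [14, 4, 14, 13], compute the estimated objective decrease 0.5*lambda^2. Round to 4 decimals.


Step 1: H is diagonal, so H^(-1) * g = [0.049, 1.6023, 0.0483, 0.4565].
Step 2: g^T H^(-1) g = sum_i g_i^2 / H_ii
  = (0.6859)^2/14 + (6.4091)^2/4 + (0.6762)^2/14 + (5.9347)^2/13
  = 0.0336 + 10.2691 + 0.0327 + 2.7093 = 13.0447
Step 3: Objective decrease = 0.5 * g^T H^(-1) g = 6.5223


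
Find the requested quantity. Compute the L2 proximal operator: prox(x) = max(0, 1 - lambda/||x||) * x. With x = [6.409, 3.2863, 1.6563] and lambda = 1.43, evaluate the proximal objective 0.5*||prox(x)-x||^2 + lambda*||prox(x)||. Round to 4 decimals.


Step 1: Compute ||x||.
||x|| = 7.3904
Step 2: Compute scaling factor.
scale = max(0, 1 - 1.43/7.3904) = 0.8065
Step 3: prox(x) = [5.1689, 2.6504, 1.3358]
||prox(x)|| = 5.9604
Step 4: Proximal objective.
0.5*||prox-x||^2 = 1.0225
lambda*||prox|| = 8.5234
Total = 9.5459


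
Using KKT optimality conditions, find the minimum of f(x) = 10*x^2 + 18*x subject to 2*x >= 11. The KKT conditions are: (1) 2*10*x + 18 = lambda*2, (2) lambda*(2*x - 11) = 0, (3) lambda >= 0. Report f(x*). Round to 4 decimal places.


Step 1: Try lambda = 0 (constraint inactive).
x_unc = -18/(2*10) = -0.9
Check: 2*-0.9 = -1.8 < 11 -- violated!
Step 2: Constraint must be active: 2*x = 11
x* = 11/2 = 5.5
lambda = (2*10*5.5 + 18)/2 = 64.0
Step 3: Compute optimal value.
f(x*) = 10*5.5^2 + 18*5.5 = 401.5


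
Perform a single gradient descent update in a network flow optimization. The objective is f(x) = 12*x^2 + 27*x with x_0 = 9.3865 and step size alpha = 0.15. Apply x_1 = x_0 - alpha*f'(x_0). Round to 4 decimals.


We compute the gradient at x_0 and apply the update.
f'(x) = 24*x + 27
f'(9.3865) = 24*9.3865 + 27 = 252.276
x_1 = 9.3865 - 0.15*252.276 = -28.4549


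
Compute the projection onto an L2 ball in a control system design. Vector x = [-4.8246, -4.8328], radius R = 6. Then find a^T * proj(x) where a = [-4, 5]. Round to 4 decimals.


Step 1: Compute ||x|| (intermediates to 6 decimals).
||x|| = sqrt((-4.8246)^2 + (-4.8328)^2) = 6.828815
Step 2: Project.
Since ||x|| > R, scale = R/||x|| = 6/6.828815 = 0.87863, proj(x) = scale * x
proj(x) = [-4.239038, -4.246243]
Step 3: Dot product.
a^T * proj(x) = -4*(-4.239038) + 5*(-4.246243) = -4.2751


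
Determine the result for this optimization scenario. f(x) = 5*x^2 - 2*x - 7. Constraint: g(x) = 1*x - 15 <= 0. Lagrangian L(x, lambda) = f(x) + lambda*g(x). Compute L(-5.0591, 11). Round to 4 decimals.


Step 1: Evaluate f(x).
f(-5.0591) = 5*(-5.0591)^2 - 2*(-5.0591) - 7 = 131.0907
Step 2: Evaluate g(x).
g(-5.0591) = 1*-5.0591 - 15 = -20.0591
Step 3: Compute Lagrangian.
L = 131.0907 + 11*-20.0591 = -89.5594


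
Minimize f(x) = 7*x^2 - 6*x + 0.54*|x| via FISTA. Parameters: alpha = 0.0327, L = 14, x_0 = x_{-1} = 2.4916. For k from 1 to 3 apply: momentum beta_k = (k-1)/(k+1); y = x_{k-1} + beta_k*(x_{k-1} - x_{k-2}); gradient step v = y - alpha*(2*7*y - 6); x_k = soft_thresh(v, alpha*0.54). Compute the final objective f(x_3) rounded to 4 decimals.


FISTA on f(x) = 7*x^2 - 6*x + 0.54*|x|
L = 14, alpha = 0.0327
Iteration 1: beta = 0.0, y = 2.4916 + 0.0*(2.4916 - 2.4916) = 2.4916
  grad(y) = 28.8824, v = y - alpha*grad = 1.5471
  prox(v) = soft_thresh(1.5471, 0.0177) = 1.5295
Iteration 2: beta = 0.3333, y = 1.5295 + 0.3333*(1.5295 - 2.4916) = 1.2088
  grad(y) = 10.923, v = y - alpha*grad = 0.8516
  prox(v) = soft_thresh(0.8516, 0.0177) = 0.8339
Iteration 3: beta = 0.5, y = 0.8339 + 0.5*(0.8339 - 1.5295) = 0.4862
  grad(y) = 0.8064, v = y - alpha*grad = 0.4598
  prox(v) = soft_thresh(0.4598, 0.0177) = 0.4421
f(x_3) = 7*0.4421^2 - 6*0.4421 + 0.54*|0.4421| = -1.0457


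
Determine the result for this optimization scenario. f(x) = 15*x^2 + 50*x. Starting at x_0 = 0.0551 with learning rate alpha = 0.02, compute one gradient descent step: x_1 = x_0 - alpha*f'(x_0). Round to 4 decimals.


We compute the gradient at x_0 and apply the update.
f'(x) = 30*x + 50
f'(0.0551) = 30*0.0551 + 50 = 51.653
x_1 = 0.0551 - 0.02*51.653 = -0.978


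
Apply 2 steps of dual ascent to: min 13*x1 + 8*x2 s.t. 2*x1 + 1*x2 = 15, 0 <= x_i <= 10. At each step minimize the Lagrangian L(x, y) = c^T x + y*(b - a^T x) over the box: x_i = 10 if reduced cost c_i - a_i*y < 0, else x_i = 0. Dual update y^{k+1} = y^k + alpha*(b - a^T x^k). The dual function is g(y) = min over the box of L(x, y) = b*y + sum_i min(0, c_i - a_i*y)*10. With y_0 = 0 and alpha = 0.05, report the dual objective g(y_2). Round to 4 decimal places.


Dual ascent for LP: min 13*x1 + 8*x2, 2*x1 + 1*x2 = 15, 0 <= x_i <= 10
Step 1: y^k = 0.0, reduced costs: (13.0, 8.0)
  x^k = (0.0, 0.0), subgradient = b - a^T x = 15.0
  y^{k+1} = 0.0 + 0.05*15.0 = 0.75
Step 2: y^k = 0.75, reduced costs: (11.5, 7.25)
  x^k = (0.0, 0.0), subgradient = b - a^T x = 15.0
  y^{k+1} = 0.75 + 0.05*15.0 = 1.5
Dual objective at y_2 = 1.5: reduced costs (10.0, 6.5), box minimizer x = (0.0, 0.0)
g(y_2) = b*y + (c1 - a1*y)*x1 + (c2 - a2*y)*x2 = 15*1.5 + 10.0*0.0 + 6.5*0.0 = 22.5 + 0.0 + 0.0 = 22.5


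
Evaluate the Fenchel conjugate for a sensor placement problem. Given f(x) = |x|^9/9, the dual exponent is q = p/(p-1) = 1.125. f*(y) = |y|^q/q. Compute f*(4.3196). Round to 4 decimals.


The conjugate exponent q satisfies 1/p + 1/q = 1.
p = 9, so q = 9/(9 - 1) = 1.125
|y|^q = 4.3196^1.125 = 5.1865
f*(4.3196) = 5.1865 / 1.125 = 4.6102


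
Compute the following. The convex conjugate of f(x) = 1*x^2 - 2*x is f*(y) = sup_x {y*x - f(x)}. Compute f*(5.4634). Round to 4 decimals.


f*(y) = sup_x {y*x - a*x^2 - b*x} = sup_x {(y-b)*x - a*x^2}
FOC: (y - b) - 2a*x = 0 => x* = (y - b)/(2a)
x* = (5.4634 + 2)/(2*1) = 3.7317
f*(5.4634) = (y-b)^2/(4a) = (5.4634 + 2)^2/(4*1)
= 55.7023/4 = 13.9256


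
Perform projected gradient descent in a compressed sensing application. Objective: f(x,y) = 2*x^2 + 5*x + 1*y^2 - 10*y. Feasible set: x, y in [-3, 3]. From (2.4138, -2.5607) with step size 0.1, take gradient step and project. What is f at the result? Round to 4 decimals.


Step 1: Compute gradient at (2.4138, -2.5607).
grad_x = 2*2*2.4138 + 5 = 14.6552
grad_y = 2*1*-2.5607 - 10 = -15.1214
Step 2: Gradient step.
x_raw = 2.4138 - 0.1*14.6552 = 0.9483
y_raw = -2.5607 - 0.1*-15.1214 = -1.0486
Step 3: Project onto [-3, 3].
x_proj = clip(0.9483) = 0.9483
y_proj = clip(-1.0486) = -1.0486
Step 4: Evaluate f.
f(0.9483, -1.0486) = 18.1249


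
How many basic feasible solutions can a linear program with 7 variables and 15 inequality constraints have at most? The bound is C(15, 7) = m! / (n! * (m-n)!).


Each vertex corresponds to some choice of n active constraints out of m, so the number of vertices is at most C(m, n) = m! / (n!(m-n)!).
m = 15, n = 7
Numerator: 15 * 14 * 13 * 12 * 11 * 10 * 9
Denominator: 7! = 5040
C(15, 7) = 6435


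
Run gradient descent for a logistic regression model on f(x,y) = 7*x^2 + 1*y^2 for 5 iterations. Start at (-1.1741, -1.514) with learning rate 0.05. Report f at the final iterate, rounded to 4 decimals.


Gradient descent on f(x,y) = 7*x^2 + 1*y^2.
Starting point: (-1.1741, -1.514), alpha = 0.05
Step 1: grad_x = 2*7*-1.1741 = -16.4374, grad_y = 2*1*-1.514 = -3.028
  x_1 = -1.1741 - 0.05*-16.4374 = -0.3522
  y_1 = -1.514 - 0.05*-3.028 = -1.3626
Step 2: grad_x = 2*7*-0.3522 = -4.9312, grad_y = 2*1*-1.3626 = -2.7252
  x_2 = -0.3522 - 0.05*-4.9312 = -0.1057
  y_2 = -1.3626 - 0.05*-2.7252 = -1.2263
Step 3: grad_x = 2*7*-0.1057 = -1.4794, grad_y = 2*1*-1.2263 = -2.4527
  x_3 = -0.1057 - 0.05*-1.4794 = -0.0317
  y_3 = -1.2263 - 0.05*-2.4527 = -1.1037
Step 4: grad_x = 2*7*-0.0317 = -0.4438, grad_y = 2*1*-1.1037 = -2.2074
  x_4 = -0.0317 - 0.05*-0.4438 = -0.0095
  y_4 = -1.1037 - 0.05*-2.2074 = -0.9933
Step 5: grad_x = 2*7*-0.0095 = -0.1331, grad_y = 2*1*-0.9933 = -1.9867
  x_5 = -0.0095 - 0.05*-0.1331 = -0.0029
  y_5 = -0.9933 - 0.05*-1.9867 = -0.894
f(-0.0029, -0.894) = 7*(-0.0029)^2 + 1*(-0.894)^2 = 0.7993


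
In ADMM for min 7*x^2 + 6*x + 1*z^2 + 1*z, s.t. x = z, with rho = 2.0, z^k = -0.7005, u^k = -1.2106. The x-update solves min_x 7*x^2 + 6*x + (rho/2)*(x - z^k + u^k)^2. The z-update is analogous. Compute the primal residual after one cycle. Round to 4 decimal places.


ADMM iteration with rho = 2.0, z^k = -0.7005, u^k = -1.2106
Step 1: x-update.
Minimize 7*x^2 + 6*x + (2.0/2)*(x + 0.7005 - 1.2106)^2
FOC: (2*7 + 2.0)*x = -6 + 2.0*(-0.7005 + 1.2106)
x^{k+1} = -0.3112
Step 2: z-update.
Minimize 1*z^2 + 1*z + (2.0/2)*(-0.3112 - z - 1.2106)^2
FOC: (2*1 + 2.0)*z = -1 + 2.0*(-0.3112 - 1.2106)
z^{k+1} = -1.0109
Step 3: u-update.
u^{k+1} = -1.2106 - 0.3112 + 1.0109 = -0.5109
Step 4: Primal residual = |-0.3112 + 1.0109| = 0.6997


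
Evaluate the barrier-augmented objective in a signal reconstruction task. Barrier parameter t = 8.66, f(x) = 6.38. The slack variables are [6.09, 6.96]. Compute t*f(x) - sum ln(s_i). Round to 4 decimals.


Step 1: Compute log-barrier.
ln values: [1.8066, 1.9402]
phi = -(1.8066 + 1.9402) = -3.7468
Step 2: Compute augmented objective.
t*f(x) = 8.66*6.38 = 55.2508
Total = 55.2508 - 3.7468 = 51.504


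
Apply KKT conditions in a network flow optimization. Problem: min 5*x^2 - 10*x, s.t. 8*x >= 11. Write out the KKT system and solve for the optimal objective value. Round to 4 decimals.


Step 1: Try lambda = 0 (constraint inactive).
x_unc = 10/(2*5) = 1.0
Check: 8*1.0 = 8.0 < 11 -- violated!
Step 2: Constraint must be active: 8*x = 11
x* = 11/8 = 1.375
lambda = (2*5*1.375 - 10)/8 = 0.4688
Step 3: Compute optimal value.
f(x*) = 5*1.375^2 - 10*1.375 = -4.2969


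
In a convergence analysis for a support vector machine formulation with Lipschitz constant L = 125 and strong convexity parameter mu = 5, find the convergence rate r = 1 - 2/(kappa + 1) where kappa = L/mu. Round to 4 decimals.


Step 1: Compute the condition number.
kappa = L/mu = 125/5 = 25.0
Step 2: Compute the convergence rate.
r = 1 - 2/(kappa + 1) = 1 - 2*mu/(L + mu) = (L - mu)/(L + mu) = 120/130 = 0.9231


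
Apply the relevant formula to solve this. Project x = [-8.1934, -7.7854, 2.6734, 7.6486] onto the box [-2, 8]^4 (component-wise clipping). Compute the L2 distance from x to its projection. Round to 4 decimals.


Project each component onto [-2, 8].
clip(-8.1934) = -2.0, clip(-7.7854) = -2.0, clip(2.6734) = 2.6734, clip(7.6486) = 7.6486
Projection = [-2.0, -2.0, 2.6734, 7.6486]
Squared diffs: [38.3582, 33.4709, 0.0, 0.0]
Distance = sqrt(71.8291) = 8.4752


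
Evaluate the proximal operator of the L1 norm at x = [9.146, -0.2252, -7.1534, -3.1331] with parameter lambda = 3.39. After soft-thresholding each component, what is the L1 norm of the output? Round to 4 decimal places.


Soft-thresholding with lambda = 3.39:
prox(9.146) = sign(9.146)*max(|9.146| - 3.39, 0) = 5.756
prox(-0.2252) = sign(-0.2252)*max(|-0.2252| - 3.39, 0) = 0.0
prox(-7.1534) = sign(-7.1534)*max(|-7.1534| - 3.39, 0) = -3.7634
prox(-3.1331) = sign(-3.1331)*max(|-3.1331| - 3.39, 0) = 0.0
prox(x) = [5.756, 0.0, -3.7634, 0.0]
||prox(x)||_1 = 5.756 + 0.0 + 3.7634 + 0.0 = 9.5194


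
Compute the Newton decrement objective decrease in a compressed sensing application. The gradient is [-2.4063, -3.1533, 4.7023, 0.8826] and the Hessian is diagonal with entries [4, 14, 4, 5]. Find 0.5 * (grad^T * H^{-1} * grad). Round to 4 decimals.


Step 1: H is diagonal, so H^(-1) * g = [-0.6016, -0.2252, 1.1756, 0.1765].
Step 2: g^T H^(-1) g = sum_i g_i^2 / H_ii
  = (-2.4063)^2/4 + (-3.1533)^2/14 + (4.7023)^2/4 + (0.8826)^2/5
  = 1.4476 + 0.7102 + 5.5279 + 0.1558 = 7.8415
Step 3: Objective decrease = 0.5 * g^T H^(-1) g = 3.9208


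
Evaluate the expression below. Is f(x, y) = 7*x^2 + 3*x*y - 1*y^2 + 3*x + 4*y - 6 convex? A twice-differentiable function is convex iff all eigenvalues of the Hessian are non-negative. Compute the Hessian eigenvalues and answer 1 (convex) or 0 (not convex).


The Hessian of f(x,y) = 7*x^2 + 3*x*y - 1*y^2 + 3*x + 4*y - 6 is:
H = [[14, 3], [3, -2]]
Trace = 14 - 2 = 12
Determinant = 14*-2 - (3)^2 = -37
Discriminant = (12)^2 - 4*-37 = 292.0
Eigenvalues: lambda_1 = -2.544, lambda_2 = 14.544
The function is not convex.

0


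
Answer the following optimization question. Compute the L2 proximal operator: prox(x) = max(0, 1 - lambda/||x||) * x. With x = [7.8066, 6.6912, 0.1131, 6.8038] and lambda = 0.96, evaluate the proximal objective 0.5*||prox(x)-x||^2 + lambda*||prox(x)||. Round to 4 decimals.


Step 1: Compute ||x||.
||x|| = 12.3296
Step 2: Compute scaling factor.
scale = max(0, 1 - 0.96/12.3296) = 0.9221
Step 3: prox(x) = [7.1988, 6.1702, 0.1043, 6.274]
||prox(x)|| = 11.3696
Step 4: Proximal objective.
0.5*||prox-x||^2 = 0.4608
lambda*||prox|| = 10.9148
Total = 11.3756


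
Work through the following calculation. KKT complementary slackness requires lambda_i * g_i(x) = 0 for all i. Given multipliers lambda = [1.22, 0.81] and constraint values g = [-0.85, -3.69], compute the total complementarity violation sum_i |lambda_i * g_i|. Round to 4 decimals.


KKT complementary slackness check:
lambda_1 * g_1 = 1.22 * -0.85 = -1.037
lambda_2 * g_2 = 0.81 * -3.69 = -2.9889
Total violation = 1.037 + 2.9889 = 4.0259


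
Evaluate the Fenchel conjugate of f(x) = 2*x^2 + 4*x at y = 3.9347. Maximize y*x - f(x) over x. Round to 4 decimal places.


f*(y) = sup_x {y*x - a*x^2 - b*x} = sup_x {(y-b)*x - a*x^2}
FOC: (y - b) - 2a*x = 0 => x* = (y - b)/(2a)
x* = (3.9347 - 4)/(2*2) = -0.0163
f*(3.9347) = (y-b)^2/(4a) = (3.9347 - 4)^2/(4*2)
= 0.0043/8 = 0.0005


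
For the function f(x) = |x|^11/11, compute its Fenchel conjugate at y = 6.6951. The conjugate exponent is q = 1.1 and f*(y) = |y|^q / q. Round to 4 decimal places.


The conjugate exponent q satisfies 1/p + 1/q = 1.
p = 11, so q = 11/(11 - 1) = 1.1
|y|^q = 6.6951^1.1 = 8.0972
f*(6.6951) = 8.0972 / 1.1 = 7.3611


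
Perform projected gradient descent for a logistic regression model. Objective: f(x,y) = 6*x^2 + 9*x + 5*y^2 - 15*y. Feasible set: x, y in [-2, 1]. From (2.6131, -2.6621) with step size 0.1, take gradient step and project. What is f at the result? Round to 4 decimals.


Step 1: Compute gradient at (2.6131, -2.6621).
grad_x = 2*6*2.6131 + 9 = 40.3572
grad_y = 2*5*-2.6621 - 15 = -41.621
Step 2: Gradient step.
x_raw = 2.6131 - 0.1*40.3572 = -1.4226
y_raw = -2.6621 - 0.1*-41.621 = 1.5
Step 3: Project onto [-2, 1].
x_proj = clip(-1.4226) = -1.4226
y_proj = clip(1.5) = 1.0
Step 4: Evaluate f.
f(-1.4226, 1.0) = -10.6605


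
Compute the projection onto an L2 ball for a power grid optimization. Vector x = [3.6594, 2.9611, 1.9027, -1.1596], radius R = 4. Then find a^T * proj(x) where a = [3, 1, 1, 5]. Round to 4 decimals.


Step 1: Compute ||x|| (intermediates to 6 decimals).
||x|| = sqrt(3.6594^2 + 2.9611^2 + 1.9027^2 + (-1.1596)^2) = 5.208096
Step 2: Project.
Since ||x|| > R, scale = R/||x|| = 4/5.208096 = 0.768035, proj(x) = scale * x
proj(x) = [2.810547, 2.274228, 1.46134, -0.890613]
Step 3: Dot product.
a^T * proj(x) = 3*2.810547 + 1*2.274228 + 1*1.46134 + 5*(-0.890613) = 7.7141


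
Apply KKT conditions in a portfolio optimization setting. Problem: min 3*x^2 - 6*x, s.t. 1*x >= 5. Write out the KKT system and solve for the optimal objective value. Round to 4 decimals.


Step 1: Try lambda = 0 (constraint inactive).
x_unc = 6/(2*3) = 1.0
Check: 1*1.0 = 1.0 < 5 -- violated!
Step 2: Constraint must be active: 1*x = 5
x* = 5/1 = 5.0
lambda = (2*3*5.0 - 6)/1 = 24.0
Step 3: Compute optimal value.
f(x*) = 3*5.0^2 - 6*5.0 = 45.0


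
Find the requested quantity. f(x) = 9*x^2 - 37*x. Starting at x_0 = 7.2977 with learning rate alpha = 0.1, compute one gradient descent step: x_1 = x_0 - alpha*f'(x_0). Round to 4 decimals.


We compute the gradient at x_0 and apply the update.
f'(x) = 18*x - 37
f'(7.2977) = 18*7.2977 - 37 = 94.3586
x_1 = 7.2977 - 0.1*94.3586 = -2.1382


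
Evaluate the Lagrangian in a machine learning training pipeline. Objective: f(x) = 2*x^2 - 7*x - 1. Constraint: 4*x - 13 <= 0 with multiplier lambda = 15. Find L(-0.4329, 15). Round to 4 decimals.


Step 1: Evaluate f(x).
f(-0.4329) = 2*(-0.4329)^2 - 7*(-0.4329) - 1 = 2.4051
Step 2: Evaluate g(x).
g(-0.4329) = 4*-0.4329 - 13 = -14.7316
Step 3: Compute Lagrangian.
L = 2.4051 + 15*-14.7316 = -218.5689


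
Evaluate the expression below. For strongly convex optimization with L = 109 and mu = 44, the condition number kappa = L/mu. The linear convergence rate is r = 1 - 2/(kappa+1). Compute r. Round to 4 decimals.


Step 1: Compute the condition number.
kappa = L/mu = 109/44 = 2.4773
Step 2: Compute the convergence rate.
r = 1 - 2/(kappa + 1) = 1 - 2*mu/(L + mu) = (L - mu)/(L + mu) = 65/153 = 0.4248


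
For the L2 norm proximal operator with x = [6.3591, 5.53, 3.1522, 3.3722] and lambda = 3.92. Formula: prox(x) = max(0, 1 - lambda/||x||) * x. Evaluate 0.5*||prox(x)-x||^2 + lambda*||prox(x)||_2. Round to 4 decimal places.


Step 1: Compute ||x||.
||x|| = 9.6087
Step 2: Compute scaling factor.
scale = max(0, 1 - 3.92/9.6087) = 0.592
Step 3: prox(x) = [3.7648, 3.274, 1.8662, 1.9965]
||prox(x)|| = 5.6887
Step 4: Proximal objective.
0.5*||prox-x||^2 = 7.6832
lambda*||prox|| = 22.2997
Total = 29.9829


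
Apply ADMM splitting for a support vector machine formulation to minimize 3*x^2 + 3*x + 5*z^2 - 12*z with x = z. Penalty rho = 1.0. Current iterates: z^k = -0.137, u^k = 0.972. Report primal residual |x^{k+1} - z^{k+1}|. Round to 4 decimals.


ADMM iteration with rho = 1.0, z^k = -0.137, u^k = 0.972
Step 1: x-update.
Minimize 3*x^2 + 3*x + (1.0/2)*(x + 0.137 + 0.972)^2
FOC: (2*3 + 1.0)*x = -3 + 1.0*(-0.137 - 0.972)
x^{k+1} = -0.587
Step 2: z-update.
Minimize 5*z^2 - 12*z + (1.0/2)*(-0.587 - z + 0.972)^2
FOC: (2*5 + 1.0)*z = 12 + 1.0*(-0.587 + 0.972)
z^{k+1} = 1.1259
Step 3: u-update.
u^{k+1} = 0.972 - 0.587 - 1.1259 = -0.7409
Step 4: Primal residual = |-0.587 - 1.1259| = 1.7129


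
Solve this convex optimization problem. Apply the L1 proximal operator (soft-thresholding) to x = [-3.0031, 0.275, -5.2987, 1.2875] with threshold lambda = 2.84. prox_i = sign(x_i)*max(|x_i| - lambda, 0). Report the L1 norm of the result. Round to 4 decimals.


Soft-thresholding with lambda = 2.84:
prox(-3.0031) = sign(-3.0031)*max(|-3.0031| - 2.84, 0) = -0.1631
prox(0.275) = sign(0.275)*max(|0.275| - 2.84, 0) = 0.0
prox(-5.2987) = sign(-5.2987)*max(|-5.2987| - 2.84, 0) = -2.4587
prox(1.2875) = sign(1.2875)*max(|1.2875| - 2.84, 0) = 0.0
prox(x) = [-0.1631, 0.0, -2.4587, 0.0]
||prox(x)||_1 = 0.1631 + 0.0 + 2.4587 + 0.0 = 2.6218


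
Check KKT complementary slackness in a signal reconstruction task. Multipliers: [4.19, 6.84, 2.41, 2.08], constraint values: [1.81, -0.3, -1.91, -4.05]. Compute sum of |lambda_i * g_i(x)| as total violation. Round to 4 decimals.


KKT complementary slackness check:
lambda_1 * g_1 = 4.19 * 1.81 = 7.5839
lambda_2 * g_2 = 6.84 * -0.3 = -2.052
lambda_3 * g_3 = 2.41 * -1.91 = -4.6031
lambda_4 * g_4 = 2.08 * -4.05 = -8.424
Total violation = 7.5839 + 2.052 + 4.6031 + 8.424 = 22.663


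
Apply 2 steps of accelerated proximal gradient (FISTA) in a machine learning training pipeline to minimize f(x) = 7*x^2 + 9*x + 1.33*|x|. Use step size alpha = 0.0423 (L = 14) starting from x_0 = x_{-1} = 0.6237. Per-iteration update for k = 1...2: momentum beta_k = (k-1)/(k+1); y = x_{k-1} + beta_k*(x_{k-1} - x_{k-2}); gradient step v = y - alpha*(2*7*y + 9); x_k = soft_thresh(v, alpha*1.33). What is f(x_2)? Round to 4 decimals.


FISTA on f(x) = 7*x^2 + 9*x + 1.33*|x|
L = 14, alpha = 0.0423
Iteration 1: beta = 0.0, y = 0.6237 + 0.0*(0.6237 - 0.6237) = 0.6237
  grad(y) = 17.7318, v = y - alpha*grad = -0.1264
  prox(v) = soft_thresh(-0.1264, 0.0563) = -0.0701
Iteration 2: beta = 0.3333, y = -0.0701 + 0.3333*(-0.0701 - 0.6237) = -0.3014
  grad(y) = 4.7809, v = y - alpha*grad = -0.5036
  prox(v) = soft_thresh(-0.5036, 0.0563) = -0.4473
f(x_2) = 7*(-0.4473)^2 + 9*(-0.4473) + 1.33*|-0.4473| = -2.0303


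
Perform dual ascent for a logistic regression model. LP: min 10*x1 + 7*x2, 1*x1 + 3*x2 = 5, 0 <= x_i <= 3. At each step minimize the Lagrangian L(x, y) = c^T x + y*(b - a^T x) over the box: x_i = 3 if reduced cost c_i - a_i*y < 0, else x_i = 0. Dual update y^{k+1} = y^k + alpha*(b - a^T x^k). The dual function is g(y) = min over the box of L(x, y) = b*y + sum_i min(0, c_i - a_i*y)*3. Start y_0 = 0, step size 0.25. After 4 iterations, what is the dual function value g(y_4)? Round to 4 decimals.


Dual ascent for LP: min 10*x1 + 7*x2, 1*x1 + 3*x2 = 5, 0 <= x_i <= 3
Step 1: y^k = 0.0, reduced costs: (10.0, 7.0)
  x^k = (0.0, 0.0), subgradient = b - a^T x = 5.0
  y^{k+1} = 0.0 + 0.25*5.0 = 1.25
Step 2: y^k = 1.25, reduced costs: (8.75, 3.25)
  x^k = (0.0, 0.0), subgradient = b - a^T x = 5.0
  y^{k+1} = 1.25 + 0.25*5.0 = 2.5
Step 3: y^k = 2.5, reduced costs: (7.5, -0.5)
  x^k = (0.0, 3.0), subgradient = b - a^T x = -4.0
  y^{k+1} = 2.5 + 0.25*-4.0 = 1.5
Step 4: y^k = 1.5, reduced costs: (8.5, 2.5)
  x^k = (0.0, 0.0), subgradient = b - a^T x = 5.0
  y^{k+1} = 1.5 + 0.25*5.0 = 2.75
Dual objective at y_4 = 2.75: reduced costs (7.25, -1.25), box minimizer x = (0.0, 3.0)
g(y_4) = b*y + (c1 - a1*y)*x1 + (c2 - a2*y)*x2 = 5*2.75 + 7.25*0.0 + (-1.25)*3.0 = 13.75 + 0.0 - 3.75 = 10.0


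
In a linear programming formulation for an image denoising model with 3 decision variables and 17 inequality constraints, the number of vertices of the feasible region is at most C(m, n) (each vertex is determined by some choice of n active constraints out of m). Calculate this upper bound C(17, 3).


Each vertex corresponds to some choice of n active constraints out of m, so the number of vertices is at most C(m, n) = m! / (n!(m-n)!).
m = 17, n = 3
Numerator: 17 * 16 * 15
Denominator: 3! = 6
C(17, 3) = 680


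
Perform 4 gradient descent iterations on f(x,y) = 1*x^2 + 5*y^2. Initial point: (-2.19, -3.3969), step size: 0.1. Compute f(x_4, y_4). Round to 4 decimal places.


Gradient descent on f(x,y) = 1*x^2 + 5*y^2.
Starting point: (-2.19, -3.3969), alpha = 0.1
Step 1: grad_x = 2*1*-2.19 = -4.38, grad_y = 2*5*-3.3969 = -33.969
  x_1 = -2.19 - 0.1*-4.38 = -1.752
  y_1 = -3.3969 - 0.1*-33.969 = 0.0
Step 2: grad_x = 2*1*-1.752 = -3.504, grad_y = 2*5*0.0 = 0.0
  x_2 = -1.752 - 0.1*-3.504 = -1.4016
  y_2 = 0.0 - 0.1*0.0 = 0.0
Step 3: grad_x = 2*1*-1.4016 = -2.8032, grad_y = 2*5*0.0 = 0.0
  x_3 = -1.4016 - 0.1*-2.8032 = -1.1213
  y_3 = 0.0 - 0.1*0.0 = 0.0
Step 4: grad_x = 2*1*-1.1213 = -2.2426, grad_y = 2*5*0.0 = 0.0
  x_4 = -1.1213 - 0.1*-2.2426 = -0.897
  y_4 = 0.0 - 0.1*0.0 = 0.0
f(-0.897, 0.0) = 1*(-0.897)^2 + 5*0.0^2 = 0.8047


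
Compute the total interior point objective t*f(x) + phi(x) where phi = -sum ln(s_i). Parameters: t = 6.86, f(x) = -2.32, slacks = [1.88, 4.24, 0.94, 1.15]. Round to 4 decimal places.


Step 1: Compute log-barrier.
ln values: [0.6313, 1.4446, -0.0619, 0.1398]
phi = -(0.6313 + 1.4446 - 0.0619 + 0.1398) = -2.1537
Step 2: Compute augmented objective.
t*f(x) = 6.86*-2.32 = -15.9152
Total = -15.9152 - 2.1537 = -18.0689


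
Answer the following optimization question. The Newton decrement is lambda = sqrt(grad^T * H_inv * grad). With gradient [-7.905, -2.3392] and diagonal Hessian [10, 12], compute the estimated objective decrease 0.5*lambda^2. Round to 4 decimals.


Step 1: H is diagonal, so H^(-1) * g = [-0.7905, -0.1949].
Step 2: g^T H^(-1) g = sum_i g_i^2 / H_ii
  = (-7.905)^2/10 + (-2.3392)^2/12
  = 6.2489 + 0.456 = 6.7049
Step 3: Objective decrease = 0.5 * g^T H^(-1) g = 3.3524


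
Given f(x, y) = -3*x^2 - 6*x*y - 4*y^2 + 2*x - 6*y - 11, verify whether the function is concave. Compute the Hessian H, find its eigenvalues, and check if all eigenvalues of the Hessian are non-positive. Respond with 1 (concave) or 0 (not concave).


The Hessian of f(x,y) = -3*x^2 - 6*x*y - 4*y^2 + 2*x - 6*y - 11 is:
H = [[-6, -6], [-6, -8]]
Trace = -6 - 8 = -14
Determinant = -6*-8 - (-6)^2 = 12
Discriminant = (-14)^2 - 4*12 = 148.0
Eigenvalues: lambda_1 = -13.0828, lambda_2 = -0.9172
The function is concave.

1


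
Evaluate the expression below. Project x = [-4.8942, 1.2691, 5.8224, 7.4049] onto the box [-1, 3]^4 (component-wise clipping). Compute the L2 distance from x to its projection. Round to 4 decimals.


Project each component onto [-1, 3].
clip(-4.8942) = -1.0, clip(1.2691) = 1.2691, clip(5.8224) = 3.0, clip(7.4049) = 3.0
Projection = [-1.0, 1.2691, 3.0, 3.0]
Squared diffs: [15.1648, 0.0, 7.9659, 19.4031]
Distance = sqrt(42.5338) = 6.5218


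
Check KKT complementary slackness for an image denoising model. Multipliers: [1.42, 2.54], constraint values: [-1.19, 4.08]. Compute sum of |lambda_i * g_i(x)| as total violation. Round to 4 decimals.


KKT complementary slackness check:
lambda_1 * g_1 = 1.42 * -1.19 = -1.6898
lambda_2 * g_2 = 2.54 * 4.08 = 10.3632
Total violation = 1.6898 + 10.3632 = 12.053
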